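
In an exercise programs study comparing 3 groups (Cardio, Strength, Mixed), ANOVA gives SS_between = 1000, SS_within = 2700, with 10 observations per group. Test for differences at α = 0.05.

df_between = 2, df_within = 27. F = MS_between/MS_within = 500.0/100.0 = 5.0. F_crit ≈ 3.354. Reject H₀. At least one mean differs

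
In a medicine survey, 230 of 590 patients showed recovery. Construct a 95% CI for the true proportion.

p̂ = 0.39. CI = p̂ ± z*√(p̂(1-p̂)/n) = (0.35, 0.429)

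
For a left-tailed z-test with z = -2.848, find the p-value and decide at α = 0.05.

p = P(Z < -2.848) = Φ(-2.848) ≈ 0.0022. Since p < 0.05, reject H₀ (significant) at α = 0.05.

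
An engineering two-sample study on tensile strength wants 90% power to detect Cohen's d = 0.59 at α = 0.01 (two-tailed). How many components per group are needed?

z_{α/2} = 2.576, z_β = Φ⁻¹(0.9) = 1.282. For medium effect (d = 0.59): n per group = 2(z_{α/2} + z_β)²/d² = 2(2.576 + 1.282)²/0.59² = 85.5 → 86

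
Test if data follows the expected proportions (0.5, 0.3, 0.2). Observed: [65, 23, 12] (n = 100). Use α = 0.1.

Expected: [50.0, 30.0, 20.0]. χ² = 9.333. df = 2, critical = 4.605. Reject H₀.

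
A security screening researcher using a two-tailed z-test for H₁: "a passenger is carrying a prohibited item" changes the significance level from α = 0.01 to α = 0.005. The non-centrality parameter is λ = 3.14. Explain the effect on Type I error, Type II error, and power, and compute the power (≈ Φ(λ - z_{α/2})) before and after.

Decreasing α from 0.01 to 0.005:
• Type I error rate decreases (α is the Type I rate by definition).
• Critical value moves from z_{α/2} = 2.576 to 2.807, so power = Φ(λ - z_{α/2}) goes from Φ(3.14 - 2.576) = 0.714 to Φ(3.14 - 2.807) = 0.63.
• Type II error rate β = 1 - power therefore increases (0.286 → 0.37).
Appropriate when false positives are costly — here, detaining an innocent passenger — delay and inconvenience.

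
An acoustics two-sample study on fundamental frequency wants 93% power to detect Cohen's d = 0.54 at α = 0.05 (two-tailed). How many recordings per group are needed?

z_{α/2} = 1.96, z_β = Φ⁻¹(0.93) = 1.476. For medium effect (d = 0.54): n per group = 2(z_{α/2} + z_β)²/d² = 2(1.96 + 1.476)²/0.54² = 81.0 → 81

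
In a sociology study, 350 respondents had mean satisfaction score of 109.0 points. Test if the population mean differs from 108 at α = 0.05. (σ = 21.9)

z = (x̄ - μ₀)/(σ/√n) = (109.0 - 108)/(21.9/√350) = 0.854. Critical value: ±1.96. Since |0.854| ≤ 1.96, Fail to reject H₀.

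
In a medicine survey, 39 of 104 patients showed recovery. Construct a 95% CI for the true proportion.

p̂ = 0.375. CI = p̂ ± z*√(p̂(1-p̂)/n) = (0.282, 0.468)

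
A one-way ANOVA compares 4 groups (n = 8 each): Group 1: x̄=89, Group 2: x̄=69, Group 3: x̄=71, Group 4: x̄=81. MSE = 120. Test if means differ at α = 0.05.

Grand mean = 77.5. SS_between = 2072.0, MS_between = 690.67. F = 5.756, F_crit ≈ 2.947. Reject H₀.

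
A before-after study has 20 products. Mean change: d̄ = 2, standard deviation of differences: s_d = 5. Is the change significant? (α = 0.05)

t = d̄/(s_d/√n) = 2/(5/√20) = 1.789. df = 19, critical t = ±2.093. Fail to reject H₀.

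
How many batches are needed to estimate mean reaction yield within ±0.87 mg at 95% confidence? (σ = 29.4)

n = (z*σ/E)² = (1.96×29.4/0.87)² = 4387.01 → n = 4388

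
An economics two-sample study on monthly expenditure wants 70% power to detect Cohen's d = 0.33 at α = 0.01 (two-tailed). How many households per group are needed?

z_{α/2} = 2.576, z_β = Φ⁻¹(0.7) = 0.524. For small effect (d = 0.33): n per group = 2(z_{α/2} + z_β)²/d² = 2(2.576 + 0.524)²/0.33² = 176.5 → 177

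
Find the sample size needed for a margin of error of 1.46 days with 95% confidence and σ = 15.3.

n = (z*σ/E)² = (1.96×15.3/1.46)² = 421.9 → n = 422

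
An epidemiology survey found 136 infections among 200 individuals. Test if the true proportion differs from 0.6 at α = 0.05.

p̂ = 0.68, p₀ = 0.6. z = (p̂ - p₀)/√(p₀(1-p₀)/n) = 2.309. Critical: ±1.96. Reject H₀.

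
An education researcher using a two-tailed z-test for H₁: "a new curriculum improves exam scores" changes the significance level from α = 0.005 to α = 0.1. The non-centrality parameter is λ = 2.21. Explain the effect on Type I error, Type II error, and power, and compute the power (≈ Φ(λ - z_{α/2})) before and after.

Increasing α from 0.005 to 0.1:
• Type I error rate increases (α is the Type I rate by definition).
• Critical value moves from z_{α/2} = 2.807 to 1.645, so power = Φ(λ - z_{α/2}) goes from Φ(2.21 - 2.807) = 0.275 to Φ(2.21 - 1.645) = 0.714.
• Type II error rate β = 1 - power therefore decreases (0.725 → 0.286).
Appropriate when false negatives are costly — here, keeping the old curriculum when the new one would have helped students.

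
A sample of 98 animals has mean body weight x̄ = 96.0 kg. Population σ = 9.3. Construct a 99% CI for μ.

CI = x̄ ± z*(σ/√n) = 96.0 ± 2.576(9.3/√98) = 96.0 ± 2.42 = (93.58, 98.42)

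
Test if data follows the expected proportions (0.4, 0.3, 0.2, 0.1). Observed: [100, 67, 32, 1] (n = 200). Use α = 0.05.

Expected: [80.0, 60.0, 40.0, 20.0]. χ² = 25.467. df = 3, critical = 7.815. Reject H₀.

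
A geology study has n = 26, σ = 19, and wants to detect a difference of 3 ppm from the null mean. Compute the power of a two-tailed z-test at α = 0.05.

SE = σ/√n = 19/√26 = 3.726. Non-centrality λ = d/SE = 3/3.726 = 0.805. Power ≈ Φ(λ - z_{α/2}) = Φ(0.805 - 1.96) = Φ(-1.155) = 0.124.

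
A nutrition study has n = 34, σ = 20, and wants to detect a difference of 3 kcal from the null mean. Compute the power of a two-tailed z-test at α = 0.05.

SE = σ/√n = 20/√34 = 3.43. Non-centrality λ = d/SE = 3/3.43 = 0.875. Power ≈ Φ(λ - z_{α/2}) = Φ(0.875 - 1.96) = Φ(-1.085) = 0.139.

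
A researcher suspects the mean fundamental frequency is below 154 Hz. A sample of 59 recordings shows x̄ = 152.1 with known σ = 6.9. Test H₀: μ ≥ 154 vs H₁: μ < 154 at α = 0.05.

z = -2.115. Critical value: -1.645. Reject H₀.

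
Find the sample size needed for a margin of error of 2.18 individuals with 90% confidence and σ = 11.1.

n = (z*σ/E)² = (1.645×11.1/2.18)² = 70.2 → n = 71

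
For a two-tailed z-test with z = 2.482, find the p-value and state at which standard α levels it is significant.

p = 2·P(Z > |2.482|) = 2·(1 - Φ(2.482)) ≈ 0.0131. Significant at α = 0.1; Significant at α = 0.05.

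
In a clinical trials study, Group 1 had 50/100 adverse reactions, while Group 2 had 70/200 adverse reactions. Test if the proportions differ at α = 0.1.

p̂₁ = 0.5, p̂₂ = 0.35, pooled p̂ = 0.4. z = 2.5. Critical: ±1.645. Reject H₀.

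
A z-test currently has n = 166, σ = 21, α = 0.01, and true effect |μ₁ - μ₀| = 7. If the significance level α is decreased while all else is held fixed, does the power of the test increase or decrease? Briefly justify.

Power decreases: a smaller α raises the critical value, so less of the H₁ sampling distribution falls in the rejection region.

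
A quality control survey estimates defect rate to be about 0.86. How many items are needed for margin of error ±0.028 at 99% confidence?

n = z²p(1-p)/E² = 2.576²×0.86×0.14/0.028² = 1019.1 → n = 1020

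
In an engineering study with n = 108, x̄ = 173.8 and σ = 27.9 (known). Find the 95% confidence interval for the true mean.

CI = x̄ ± z*(σ/√n) = 173.8 ± 1.96(27.9/√108) = 173.8 ± 5.26 = (168.54, 179.06)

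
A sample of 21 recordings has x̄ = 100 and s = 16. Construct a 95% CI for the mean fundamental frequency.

CI = x̄ ± t*(s/√n) = 100 ± 2.086(16/√21) = (92.72, 107.28)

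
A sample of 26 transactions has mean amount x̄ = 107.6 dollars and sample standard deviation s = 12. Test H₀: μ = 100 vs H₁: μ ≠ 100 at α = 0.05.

t = (x̄ - μ₀)/(s/√n) = (107.6 - 100)/(12/√26) = 3.229. df = 25, critical t = ±2.06. Reject H₀.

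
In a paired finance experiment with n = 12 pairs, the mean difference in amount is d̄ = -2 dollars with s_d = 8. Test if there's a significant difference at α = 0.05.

t = d̄/(s_d/√n) = -2/(8/√12) = -0.866. df = 11, critical t = ±2.201. Fail to reject H₀.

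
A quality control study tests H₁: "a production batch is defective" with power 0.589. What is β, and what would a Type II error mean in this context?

β = 1 - power = 1 - 0.589 = 0.411. A Type II error is failing to reject H₀ when H₀ is false (false negative) — here, failing to conclude that a production batch is defective when in fact it is true. Consequence: shipping a defective batch — faulty products reach customers.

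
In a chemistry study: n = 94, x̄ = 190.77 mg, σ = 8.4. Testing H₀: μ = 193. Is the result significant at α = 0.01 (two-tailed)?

z = (190.77 - 193)/(8.4/√94) = -2.574. Since |z| ≤ 2.576, not significant at α = 0.01.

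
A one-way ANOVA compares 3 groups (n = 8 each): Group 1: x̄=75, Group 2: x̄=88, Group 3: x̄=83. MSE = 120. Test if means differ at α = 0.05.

Grand mean = 82.0. SS_between = 688.0, MS_between = 344.0. F = 2.867, F_crit ≈ 3.467. Fail to reject H₀.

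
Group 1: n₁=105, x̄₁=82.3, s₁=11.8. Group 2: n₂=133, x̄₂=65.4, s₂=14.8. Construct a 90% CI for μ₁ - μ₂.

Difference = 16.9. SE = √(11.8²/105 + 14.8²/133) = 1.724. CI = (14.06, 19.74)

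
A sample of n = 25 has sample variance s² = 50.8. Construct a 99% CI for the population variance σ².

df = 24. χ²_{0.005} = 45.559, χ²_{0.995} = 9.886. CI for σ² = ((n-1)s²/χ²_{α/2}, (n-1)s²/χ²_{1-α/2}) = (24·50.8/45.559, 24·50.8/9.886) = (26.76, 123.33)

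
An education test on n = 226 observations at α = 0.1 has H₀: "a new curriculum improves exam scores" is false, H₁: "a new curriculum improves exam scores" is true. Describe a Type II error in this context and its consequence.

Type II error: failing to reject H₀ when it is false — concluding that a new curriculum improves exam scores is not supported when in fact it is. Consequence: keeping the old curriculum when the new one would have helped students.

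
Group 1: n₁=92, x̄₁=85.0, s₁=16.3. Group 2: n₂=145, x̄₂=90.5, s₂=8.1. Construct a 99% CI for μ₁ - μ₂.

Difference = -5.5. SE = √(16.3²/92 + 8.1²/145) = 1.828. CI = (-10.21, -0.79)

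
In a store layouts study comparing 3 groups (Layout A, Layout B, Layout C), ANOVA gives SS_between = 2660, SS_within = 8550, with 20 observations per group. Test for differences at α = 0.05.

df_between = 2, df_within = 57. F = MS_between/MS_within = 1330.0/150.0 = 8.867. F_crit ≈ 3.159. Reject H₀. At least one mean differs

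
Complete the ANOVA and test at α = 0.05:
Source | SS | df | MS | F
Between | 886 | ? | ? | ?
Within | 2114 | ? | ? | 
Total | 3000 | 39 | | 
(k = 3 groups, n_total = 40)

df_between = 2, df_within = 37. MS_between = 443.0, MS_within = 57.14. F = 7.754, F_crit ≈ 3.252. Reject H₀.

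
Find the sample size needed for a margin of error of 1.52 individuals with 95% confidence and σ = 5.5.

n = (z*σ/E)² = (1.96×5.5/1.52)² = 50.3 → n = 51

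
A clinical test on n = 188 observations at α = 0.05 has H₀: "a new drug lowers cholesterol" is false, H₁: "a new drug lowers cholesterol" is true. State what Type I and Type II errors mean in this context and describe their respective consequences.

Type I (false positive): concluding that a new drug lowers cholesterol when it is not — approving an ineffective drug — patients take a useless medication and may skip effective alternatives. Type II (false negative): failing to conclude that a new drug lowers cholesterol when it is — shelving an effective drug — patients miss out on a treatment that would have helped. Which is costlier depends on domain priorities and is a judgement call rather than a statistical fact.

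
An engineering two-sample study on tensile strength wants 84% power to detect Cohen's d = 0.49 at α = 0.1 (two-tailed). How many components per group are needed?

z_{α/2} = 1.645, z_β = Φ⁻¹(0.84) = 0.994. For small effect (d = 0.49): n per group = 2(z_{α/2} + z_β)²/d² = 2(1.645 + 0.994)²/0.49² = 58.01 → 59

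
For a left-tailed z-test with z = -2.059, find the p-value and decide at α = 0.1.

p = P(Z < -2.059) = Φ(-2.059) ≈ 0.0197. Since p < 0.1, reject H₀ (significant) at α = 0.1.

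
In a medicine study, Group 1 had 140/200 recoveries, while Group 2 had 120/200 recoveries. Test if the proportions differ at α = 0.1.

p̂₁ = 0.7, p̂₂ = 0.6, pooled p̂ = 0.65. z = 2.097. Critical: ±1.645. Reject H₀.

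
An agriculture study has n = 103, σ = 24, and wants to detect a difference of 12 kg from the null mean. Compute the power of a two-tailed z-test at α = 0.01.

SE = σ/√n = 24/√103 = 2.365. Non-centrality λ = d/SE = 12/2.365 = 5.074. Power ≈ Φ(λ - z_{α/2}) = Φ(5.074 - 2.576) = Φ(2.498) = 0.994.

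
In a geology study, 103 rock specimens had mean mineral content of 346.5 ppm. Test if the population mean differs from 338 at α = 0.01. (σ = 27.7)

z = (x̄ - μ₀)/(σ/√n) = (346.5 - 338)/(27.7/√103) = 3.114. Critical value: ±2.576. Since |3.114| > 2.576, Reject H₀.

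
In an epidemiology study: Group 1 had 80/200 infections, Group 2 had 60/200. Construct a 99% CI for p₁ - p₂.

p̂₁ = 0.4, p̂₂ = 0.3. Difference = 0.1. CI = (-0.022, 0.222)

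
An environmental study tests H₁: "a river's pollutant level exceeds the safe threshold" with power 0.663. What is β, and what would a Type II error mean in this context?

β = 1 - power = 1 - 0.663 = 0.337. A Type II error is failing to reject H₀ when H₀ is false (false negative) — here, failing to conclude that a river's pollutant level exceeds the safe threshold when in fact it is true. Consequence: allowing unsafe pollution to continue.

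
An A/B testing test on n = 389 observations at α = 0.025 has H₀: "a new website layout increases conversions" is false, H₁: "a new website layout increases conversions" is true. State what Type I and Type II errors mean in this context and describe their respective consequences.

Type I (false positive): concluding that a new website layout increases conversions when it is not — rolling out a layout that doesn't actually help — wasted engineering effort. Type II (false negative): failing to conclude that a new website layout increases conversions when it is — discarding a layout that would have improved conversions — lost revenue. Which is costlier depends on domain priorities and is a judgement call rather than a statistical fact.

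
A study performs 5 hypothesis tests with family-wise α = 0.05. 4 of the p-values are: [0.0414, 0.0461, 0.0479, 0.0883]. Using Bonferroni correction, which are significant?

Bonferroni α = 0.05/5 = 0.01. None of the given p-values are significant.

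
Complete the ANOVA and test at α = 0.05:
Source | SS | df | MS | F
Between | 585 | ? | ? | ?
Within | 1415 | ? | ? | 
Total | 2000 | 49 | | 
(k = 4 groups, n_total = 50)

df_between = 3, df_within = 46. MS_between = 195.0, MS_within = 30.76. F = 6.339, F_crit ≈ 2.807. Reject H₀.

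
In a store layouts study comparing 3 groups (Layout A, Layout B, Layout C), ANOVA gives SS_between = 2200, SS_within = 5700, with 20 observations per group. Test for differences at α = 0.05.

df_between = 2, df_within = 57. F = MS_between/MS_within = 1100.0/100.0 = 11.0. F_crit ≈ 3.159. Reject H₀. At least one mean differs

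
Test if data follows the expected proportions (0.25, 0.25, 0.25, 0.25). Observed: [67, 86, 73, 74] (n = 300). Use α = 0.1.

Expected: [75.0, 75.0, 75.0, 75.0]. χ² = 2.533. df = 3, critical = 6.251. Fail to reject H₀.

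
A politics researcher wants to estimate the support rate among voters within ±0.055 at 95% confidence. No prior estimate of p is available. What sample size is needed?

Conservative approach: use p = 0.5 (maximizes p(1-p) = 0.25). n = z²(0.25)/E² = 1.96²×0.25/0.055² = 317.5 → n = 318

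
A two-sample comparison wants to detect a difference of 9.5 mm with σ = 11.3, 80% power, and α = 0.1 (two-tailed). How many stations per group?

n per group = 2(z_α/2 + z_β)²σ²/d² = 2×(1.645 + 0.84)²×11.3²/9.5² = 17.5 → n = 18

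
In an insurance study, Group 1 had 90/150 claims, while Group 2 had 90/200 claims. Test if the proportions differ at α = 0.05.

p̂₁ = 0.6, p̂₂ = 0.45, pooled p̂ = 0.514. z = 2.779. Critical: ±1.96. Reject H₀.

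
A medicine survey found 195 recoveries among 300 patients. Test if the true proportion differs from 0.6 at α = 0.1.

p̂ = 0.65, p₀ = 0.6. z = (p̂ - p₀)/√(p₀(1-p₀)/n) = 1.768. Critical: ±1.645. Reject H₀.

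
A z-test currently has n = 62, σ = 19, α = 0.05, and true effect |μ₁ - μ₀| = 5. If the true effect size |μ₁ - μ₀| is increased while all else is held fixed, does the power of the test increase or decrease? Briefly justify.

Power increases: a larger true effect increases the non-centrality λ = |μ₁ - μ₀|/(σ/√n).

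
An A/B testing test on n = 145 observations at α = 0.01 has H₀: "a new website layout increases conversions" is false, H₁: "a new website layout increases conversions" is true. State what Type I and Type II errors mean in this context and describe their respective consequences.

Type I (false positive): concluding that a new website layout increases conversions when it is not — rolling out a layout that doesn't actually help — wasted engineering effort. Type II (false negative): failing to conclude that a new website layout increases conversions when it is — discarding a layout that would have improved conversions — lost revenue. Which is costlier depends on domain priorities and is a judgement call rather than a statistical fact.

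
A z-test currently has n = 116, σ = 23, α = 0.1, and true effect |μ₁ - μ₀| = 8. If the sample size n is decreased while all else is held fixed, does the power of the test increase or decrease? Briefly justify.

Power decreases: a smaller n inflates the standard error σ/√n, pulling the sampling distribution under H₁ back toward the critical value.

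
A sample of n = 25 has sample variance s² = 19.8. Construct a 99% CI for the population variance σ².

df = 24. χ²_{0.005} = 45.559, χ²_{0.995} = 9.886. CI for σ² = ((n-1)s²/χ²_{α/2}, (n-1)s²/χ²_{1-α/2}) = (24·19.8/45.559, 24·19.8/9.886) = (10.43, 48.07)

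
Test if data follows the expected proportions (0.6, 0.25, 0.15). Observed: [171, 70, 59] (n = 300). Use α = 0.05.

Expected: [180.0, 75.0, 45.0]. χ² = 5.139. df = 2, critical = 5.991. Fail to reject H₀.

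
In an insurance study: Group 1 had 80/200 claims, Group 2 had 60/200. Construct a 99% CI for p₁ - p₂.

p̂₁ = 0.4, p̂₂ = 0.3. Difference = 0.1. CI = (-0.022, 0.222)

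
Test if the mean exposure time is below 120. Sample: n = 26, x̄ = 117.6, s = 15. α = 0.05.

t = (117.6 - 120)/(15/√26) = -0.816, df = 25. Critical t = -1.708. Fail to reject H₀.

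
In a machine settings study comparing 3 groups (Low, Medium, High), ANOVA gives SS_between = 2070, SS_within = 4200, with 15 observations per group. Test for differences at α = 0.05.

df_between = 2, df_within = 42. F = MS_between/MS_within = 1035.0/100.0 = 10.35. F_crit ≈ 3.22. Reject H₀. At least one mean differs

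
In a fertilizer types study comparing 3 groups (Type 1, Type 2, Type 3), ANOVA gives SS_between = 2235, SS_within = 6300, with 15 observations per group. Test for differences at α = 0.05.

df_between = 2, df_within = 42. F = MS_between/MS_within = 1117.5/150.0 = 7.45. F_crit ≈ 3.22. Reject H₀. At least one mean differs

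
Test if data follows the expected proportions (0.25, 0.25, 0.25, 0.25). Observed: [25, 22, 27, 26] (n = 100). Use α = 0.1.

Expected: [25.0, 25.0, 25.0, 25.0]. χ² = 0.56. df = 3, critical = 6.251. Fail to reject H₀.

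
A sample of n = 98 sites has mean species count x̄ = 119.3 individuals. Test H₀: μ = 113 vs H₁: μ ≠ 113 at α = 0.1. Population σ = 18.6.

z = (x̄ - μ₀)/(σ/√n) = (119.3 - 113)/(18.6/√98) = 3.353. Critical value: ±1.645. Since |3.353| > 1.645, Reject H₀.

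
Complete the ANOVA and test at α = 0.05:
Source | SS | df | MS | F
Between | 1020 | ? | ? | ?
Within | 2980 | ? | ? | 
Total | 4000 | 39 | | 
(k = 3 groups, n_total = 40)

df_between = 2, df_within = 37. MS_between = 510.0, MS_within = 80.54. F = 6.332, F_crit ≈ 3.252. Reject H₀.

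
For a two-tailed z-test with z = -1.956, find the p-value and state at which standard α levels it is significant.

p = 2·P(Z > |-1.956|) = 2·(1 - Φ(1.956)) ≈ 0.0505. Significant at α = 0.1.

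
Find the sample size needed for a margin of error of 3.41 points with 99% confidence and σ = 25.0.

n = (z*σ/E)² = (2.576×25.0/3.41)² = 356.7 → n = 357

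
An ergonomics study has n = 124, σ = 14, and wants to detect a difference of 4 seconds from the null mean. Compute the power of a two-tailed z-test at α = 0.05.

SE = σ/√n = 14/√124 = 1.257. Non-centrality λ = d/SE = 4/1.257 = 3.182. Power ≈ Φ(λ - z_{α/2}) = Φ(3.182 - 1.96) = Φ(1.222) = 0.889.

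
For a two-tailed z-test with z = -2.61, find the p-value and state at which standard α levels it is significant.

p = 2·P(Z > |-2.61|) = 2·(1 - Φ(2.61)) ≈ 0.0091. Significant at α = 0.1; Significant at α = 0.05; Significant at α = 0.01.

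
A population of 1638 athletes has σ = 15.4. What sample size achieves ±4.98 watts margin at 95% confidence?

Without FPC: n₀ = (1.96×15.4/4.98)² = 36.736. With FPC: n = n₀N/(n₀+N-1) = 36.0 → n = 36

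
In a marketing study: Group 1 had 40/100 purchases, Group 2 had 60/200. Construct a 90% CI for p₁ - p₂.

p̂₁ = 0.4, p̂₂ = 0.3. Difference = 0.1. CI = (0.003, 0.197)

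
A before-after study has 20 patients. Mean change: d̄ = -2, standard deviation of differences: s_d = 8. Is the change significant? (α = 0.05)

t = d̄/(s_d/√n) = -2/(8/√20) = -1.118. df = 19, critical t = ±2.093. Fail to reject H₀.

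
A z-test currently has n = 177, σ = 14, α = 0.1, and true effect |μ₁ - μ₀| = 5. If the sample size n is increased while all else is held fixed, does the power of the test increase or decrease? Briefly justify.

Power increases: a larger n shrinks the standard error σ/√n, moving the sampling distribution under H₁ further from the critical value.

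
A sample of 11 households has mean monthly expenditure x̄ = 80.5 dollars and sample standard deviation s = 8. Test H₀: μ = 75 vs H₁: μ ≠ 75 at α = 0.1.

t = (x̄ - μ₀)/(s/√n) = (80.5 - 75)/(8/√11) = 2.28. df = 10, critical t = ±1.812. Reject H₀.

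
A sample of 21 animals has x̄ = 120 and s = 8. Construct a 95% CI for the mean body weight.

CI = x̄ ± t*(s/√n) = 120 ± 2.086(8/√21) = (116.36, 123.64)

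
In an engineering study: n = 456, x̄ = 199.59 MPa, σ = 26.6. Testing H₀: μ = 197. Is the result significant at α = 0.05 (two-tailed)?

z = (199.59 - 197)/(26.6/√456) = 2.079. Since |z| > 1.96, significant at α = 0.05.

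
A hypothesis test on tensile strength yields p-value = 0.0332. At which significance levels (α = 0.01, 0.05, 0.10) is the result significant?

p = 0.0332. Significant at: α = 0.05, 0.1.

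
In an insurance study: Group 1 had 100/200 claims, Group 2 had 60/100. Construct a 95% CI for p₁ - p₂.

p̂₁ = 0.5, p̂₂ = 0.6. Difference = -0.1. CI = (-0.218, 0.018)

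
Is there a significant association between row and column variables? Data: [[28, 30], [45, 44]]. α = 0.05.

χ² = 0.073. df = 1, critical = 3.841. Fail to reject H₀. No evidence of dependence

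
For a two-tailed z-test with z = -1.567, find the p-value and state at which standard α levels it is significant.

p = 2·P(Z > |-1.567|) = 2·(1 - Φ(1.567)) ≈ 0.1171. Not significant at any standard level.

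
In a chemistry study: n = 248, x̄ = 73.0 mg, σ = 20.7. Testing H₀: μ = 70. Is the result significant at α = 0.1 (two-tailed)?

z = (73.0 - 70)/(20.7/√248) = 2.282. Since |z| > 1.645, significant at α = 0.1.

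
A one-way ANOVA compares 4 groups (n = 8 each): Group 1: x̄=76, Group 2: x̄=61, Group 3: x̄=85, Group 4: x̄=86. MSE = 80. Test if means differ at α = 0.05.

Grand mean = 77.0. SS_between = 3216.0, MS_between = 1072.0. F = 13.4, F_crit ≈ 2.947. Reject H₀.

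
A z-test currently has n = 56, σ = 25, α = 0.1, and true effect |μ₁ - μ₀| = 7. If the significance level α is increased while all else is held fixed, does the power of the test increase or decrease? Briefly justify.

Power increases: a larger α lowers the critical value, so more of the H₁ sampling distribution falls in the rejection region.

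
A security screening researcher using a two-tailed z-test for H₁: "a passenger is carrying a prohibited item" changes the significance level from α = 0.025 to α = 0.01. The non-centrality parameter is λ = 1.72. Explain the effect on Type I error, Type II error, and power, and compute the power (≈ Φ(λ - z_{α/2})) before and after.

Decreasing α from 0.025 to 0.01:
• Type I error rate decreases (α is the Type I rate by definition).
• Critical value moves from z_{α/2} = 2.241 to 2.576, so power = Φ(λ - z_{α/2}) goes from Φ(1.72 - 2.241) = 0.301 to Φ(1.72 - 2.576) = 0.196.
• Type II error rate β = 1 - power therefore increases (0.699 → 0.804).
Appropriate when false positives are costly — here, detaining an innocent passenger — delay and inconvenience.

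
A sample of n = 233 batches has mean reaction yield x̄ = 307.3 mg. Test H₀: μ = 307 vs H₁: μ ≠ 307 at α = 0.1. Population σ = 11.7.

z = (x̄ - μ₀)/(σ/√n) = (307.3 - 307)/(11.7/√233) = 0.391. Critical value: ±1.645. Since |0.391| ≤ 1.645, Fail to reject H₀.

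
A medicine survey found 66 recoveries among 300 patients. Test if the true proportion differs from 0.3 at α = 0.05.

p̂ = 0.22, p₀ = 0.3. z = (p̂ - p₀)/√(p₀(1-p₀)/n) = -3.024. Critical: ±1.96. Reject H₀.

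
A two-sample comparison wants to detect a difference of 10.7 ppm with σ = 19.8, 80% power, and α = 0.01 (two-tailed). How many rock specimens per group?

n per group = 2(z_α/2 + z_β)²σ²/d² = 2×(2.576 + 0.84)²×19.8²/10.7² = 79.9 → n = 80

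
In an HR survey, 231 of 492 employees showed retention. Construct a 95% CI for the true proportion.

p̂ = 0.47. CI = p̂ ± z*√(p̂(1-p̂)/n) = (0.425, 0.514)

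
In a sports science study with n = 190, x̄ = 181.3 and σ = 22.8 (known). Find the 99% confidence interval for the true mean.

CI = x̄ ± z*(σ/√n) = 181.3 ± 2.576(22.8/√190) = 181.3 ± 4.26 = (177.04, 185.56)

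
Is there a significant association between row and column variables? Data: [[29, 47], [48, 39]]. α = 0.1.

χ² = 4.712. df = 1, critical = 2.706. Reject H₀. Variables are dependent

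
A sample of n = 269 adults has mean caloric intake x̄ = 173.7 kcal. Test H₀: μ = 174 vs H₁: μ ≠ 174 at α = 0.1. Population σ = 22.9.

z = (x̄ - μ₀)/(σ/√n) = (173.7 - 174)/(22.9/√269) = -0.215. Critical value: ±1.645. Since |-0.215| ≤ 1.645, Fail to reject H₀.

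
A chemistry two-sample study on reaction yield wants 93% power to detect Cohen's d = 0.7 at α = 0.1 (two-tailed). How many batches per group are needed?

z_{α/2} = 1.645, z_β = Φ⁻¹(0.93) = 1.476. For medium effect (d = 0.7): n per group = 2(z_{α/2} + z_β)²/d² = 2(1.645 + 1.476)²/0.7² = 39.8 → 40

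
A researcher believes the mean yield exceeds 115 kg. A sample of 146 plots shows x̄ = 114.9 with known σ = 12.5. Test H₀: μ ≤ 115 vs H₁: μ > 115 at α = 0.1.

z = -0.097. Critical value: 1.28. Fail to reject H₀.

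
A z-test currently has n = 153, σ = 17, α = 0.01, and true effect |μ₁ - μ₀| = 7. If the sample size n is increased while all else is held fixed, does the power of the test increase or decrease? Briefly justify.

Power increases: a larger n shrinks the standard error σ/√n, moving the sampling distribution under H₁ further from the critical value.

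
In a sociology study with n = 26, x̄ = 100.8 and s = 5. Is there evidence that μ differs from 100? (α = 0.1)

t = (x̄ - μ₀)/(s/√n) = (100.8 - 100)/(5/√26) = 0.816. df = 25, critical t = ±1.708. Fail to reject H₀.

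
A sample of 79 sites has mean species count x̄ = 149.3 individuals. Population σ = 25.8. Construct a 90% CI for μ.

CI = x̄ ± z*(σ/√n) = 149.3 ± 1.645(25.8/√79) = 149.3 ± 4.77 = (144.53, 154.07)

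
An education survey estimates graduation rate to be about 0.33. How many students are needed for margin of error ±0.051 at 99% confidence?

n = z²p(1-p)/E² = 2.576²×0.33×0.67/0.051² = 564.1 → n = 565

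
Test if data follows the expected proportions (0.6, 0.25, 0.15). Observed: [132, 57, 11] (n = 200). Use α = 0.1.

Expected: [120.0, 50.0, 30.0]. χ² = 14.213. df = 2, critical = 4.605. Reject H₀.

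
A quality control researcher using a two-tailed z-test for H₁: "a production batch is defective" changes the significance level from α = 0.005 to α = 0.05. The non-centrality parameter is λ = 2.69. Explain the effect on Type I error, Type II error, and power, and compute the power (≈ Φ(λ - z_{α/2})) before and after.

Increasing α from 0.005 to 0.05:
• Type I error rate increases (α is the Type I rate by definition).
• Critical value moves from z_{α/2} = 2.807 to 1.96, so power = Φ(λ - z_{α/2}) goes from Φ(2.69 - 2.807) = 0.453 to Φ(2.69 - 1.96) = 0.767.
• Type II error rate β = 1 - power therefore decreases (0.547 → 0.233).
Appropriate when false negatives are costly — here, shipping a defective batch — faulty products reach customers.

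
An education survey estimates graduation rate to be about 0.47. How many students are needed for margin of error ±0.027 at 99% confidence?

n = z²p(1-p)/E² = 2.576²×0.47×0.53/0.027² = 2267.5 → n = 2268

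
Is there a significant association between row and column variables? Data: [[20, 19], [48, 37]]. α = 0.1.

χ² = 0.291. df = 1, critical = 2.706. Fail to reject H₀. No evidence of dependence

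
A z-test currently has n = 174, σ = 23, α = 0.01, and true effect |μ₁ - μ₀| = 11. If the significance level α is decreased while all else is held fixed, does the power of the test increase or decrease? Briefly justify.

Power decreases: a smaller α raises the critical value, so less of the H₁ sampling distribution falls in the rejection region.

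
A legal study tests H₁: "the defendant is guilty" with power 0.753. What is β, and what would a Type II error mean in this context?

β = 1 - power = 1 - 0.753 = 0.247. A Type II error is failing to reject H₀ when H₀ is false (false negative) — here, failing to conclude that the defendant is guilty when in fact it is true. Consequence: acquitting a guilty person.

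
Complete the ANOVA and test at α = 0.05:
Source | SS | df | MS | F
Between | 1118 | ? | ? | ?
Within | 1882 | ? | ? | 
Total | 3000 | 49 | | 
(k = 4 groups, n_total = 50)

df_between = 3, df_within = 46. MS_between = 372.67, MS_within = 40.91. F = 9.109, F_crit ≈ 2.807. Reject H₀.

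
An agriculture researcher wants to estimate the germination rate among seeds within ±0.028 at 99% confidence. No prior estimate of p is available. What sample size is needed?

Conservative approach: use p = 0.5 (maximizes p(1-p) = 0.25). n = z²(0.25)/E² = 2.576²×0.25/0.028² = 2116.0 → n = 2116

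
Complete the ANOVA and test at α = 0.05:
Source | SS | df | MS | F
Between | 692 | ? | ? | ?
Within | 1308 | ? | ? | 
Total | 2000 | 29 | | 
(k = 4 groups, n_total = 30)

df_between = 3, df_within = 26. MS_between = 230.67, MS_within = 50.31. F = 4.585, F_crit ≈ 2.975. Reject H₀.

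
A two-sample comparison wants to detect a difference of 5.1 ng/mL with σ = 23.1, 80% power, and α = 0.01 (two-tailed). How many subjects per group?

n per group = 2(z_α/2 + z_β)²σ²/d² = 2×(2.576 + 0.84)²×23.1²/5.1² = 478.8 → n = 479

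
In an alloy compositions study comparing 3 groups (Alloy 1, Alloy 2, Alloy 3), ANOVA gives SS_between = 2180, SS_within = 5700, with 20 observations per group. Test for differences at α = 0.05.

df_between = 2, df_within = 57. F = MS_between/MS_within = 1090.0/100.0 = 10.9. F_crit ≈ 3.159. Reject H₀. At least one mean differs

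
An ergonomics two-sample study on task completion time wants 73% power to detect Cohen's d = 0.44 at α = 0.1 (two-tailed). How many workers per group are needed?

z_{α/2} = 1.645, z_β = Φ⁻¹(0.73) = 0.613. For small effect (d = 0.44): n per group = 2(z_{α/2} + z_β)²/d² = 2(1.645 + 0.613)²/0.44² = 52.7 → 53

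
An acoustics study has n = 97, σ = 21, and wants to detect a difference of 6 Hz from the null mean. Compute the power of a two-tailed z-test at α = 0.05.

SE = σ/√n = 21/√97 = 2.132. Non-centrality λ = d/SE = 6/2.132 = 2.814. Power ≈ Φ(λ - z_{α/2}) = Φ(2.814 - 1.96) = Φ(0.854) = 0.803.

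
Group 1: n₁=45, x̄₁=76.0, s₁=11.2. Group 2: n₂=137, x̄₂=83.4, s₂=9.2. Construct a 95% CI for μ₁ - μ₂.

Difference = -7.4. SE = √(11.2²/45 + 9.2²/137) = 1.845. CI = (-11.02, -3.78)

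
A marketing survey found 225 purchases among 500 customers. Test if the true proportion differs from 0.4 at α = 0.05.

p̂ = 0.45, p₀ = 0.4. z = (p̂ - p₀)/√(p₀(1-p₀)/n) = 2.282. Critical: ±1.96. Reject H₀.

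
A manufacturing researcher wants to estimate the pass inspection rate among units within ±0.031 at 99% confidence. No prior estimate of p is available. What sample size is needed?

Conservative approach: use p = 0.5 (maximizes p(1-p) = 0.25). n = z²(0.25)/E² = 2.576²×0.25/0.031² = 1726.3 → n = 1727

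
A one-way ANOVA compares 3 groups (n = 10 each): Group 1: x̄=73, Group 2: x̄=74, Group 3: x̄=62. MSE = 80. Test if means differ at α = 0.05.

Grand mean = 69.67. SS_between = 886.67, MS_between = 443.33. F = 5.542, F_crit ≈ 3.354. Reject H₀.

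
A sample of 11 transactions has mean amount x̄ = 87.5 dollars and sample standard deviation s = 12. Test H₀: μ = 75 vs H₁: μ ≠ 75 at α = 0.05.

t = (x̄ - μ₀)/(s/√n) = (87.5 - 75)/(12/√11) = 3.455. df = 10, critical t = ±2.228. Reject H₀.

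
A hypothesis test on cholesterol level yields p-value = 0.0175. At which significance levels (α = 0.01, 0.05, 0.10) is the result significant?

p = 0.0175. Significant at: α = 0.05, 0.1.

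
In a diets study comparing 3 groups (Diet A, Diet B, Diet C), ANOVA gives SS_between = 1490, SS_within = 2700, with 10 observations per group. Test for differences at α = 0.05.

df_between = 2, df_within = 27. F = MS_between/MS_within = 745.0/100.0 = 7.45. F_crit ≈ 3.354. Reject H₀. At least one mean differs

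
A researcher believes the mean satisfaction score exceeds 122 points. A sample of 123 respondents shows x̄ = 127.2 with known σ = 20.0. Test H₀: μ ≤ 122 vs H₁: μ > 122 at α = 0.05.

z = 2.884. Critical value: 1.645. Reject H₀.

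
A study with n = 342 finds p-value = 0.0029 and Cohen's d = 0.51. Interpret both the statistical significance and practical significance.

Statistically significant (p = 0.0029 < 0.05). Cohen's d = 0.51 indicates a medium effect size. Both statistical and practical significance should be considered.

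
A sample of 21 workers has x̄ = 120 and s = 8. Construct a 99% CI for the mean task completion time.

CI = x̄ ± t*(s/√n) = 120 ± 2.845(8/√21) = (115.03, 124.97)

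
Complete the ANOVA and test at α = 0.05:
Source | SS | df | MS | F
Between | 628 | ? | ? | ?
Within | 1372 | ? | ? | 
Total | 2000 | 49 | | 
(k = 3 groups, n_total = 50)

df_between = 2, df_within = 47. MS_between = 314.0, MS_within = 29.19. F = 10.757, F_crit ≈ 3.195. Reject H₀.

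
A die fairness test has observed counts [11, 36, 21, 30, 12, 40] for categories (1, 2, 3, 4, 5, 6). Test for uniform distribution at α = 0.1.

Expected = 25 each. χ² = Σ(O-E)²/E = 30.08. df = 5, critical value = 9.236. Reject H₀.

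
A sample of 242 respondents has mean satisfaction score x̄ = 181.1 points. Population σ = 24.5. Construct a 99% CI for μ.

CI = x̄ ± z*(σ/√n) = 181.1 ± 2.576(24.5/√242) = 181.1 ± 4.06 = (177.04, 185.16)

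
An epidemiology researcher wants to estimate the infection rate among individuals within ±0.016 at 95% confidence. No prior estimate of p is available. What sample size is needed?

Conservative approach: use p = 0.5 (maximizes p(1-p) = 0.25). n = z²(0.25)/E² = 1.96²×0.25/0.016² = 3751.6 → n = 3752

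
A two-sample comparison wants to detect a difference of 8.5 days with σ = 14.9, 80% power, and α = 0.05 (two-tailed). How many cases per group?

n per group = 2(z_α/2 + z_β)²σ²/d² = 2×(1.96 + 0.84)²×14.9²/8.5² = 48.2 → n = 49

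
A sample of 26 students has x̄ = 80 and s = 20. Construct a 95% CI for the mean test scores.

CI = x̄ ± t*(s/√n) = 80 ± 2.06(20/√26) = (71.92, 88.08)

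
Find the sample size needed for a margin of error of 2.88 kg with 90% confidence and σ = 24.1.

n = (z*σ/E)² = (1.645×24.1/2.88)² = 189.5 → n = 190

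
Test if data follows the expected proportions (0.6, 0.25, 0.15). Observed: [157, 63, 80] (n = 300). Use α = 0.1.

Expected: [180.0, 75.0, 45.0]. χ² = 32.081. df = 2, critical = 4.605. Reject H₀.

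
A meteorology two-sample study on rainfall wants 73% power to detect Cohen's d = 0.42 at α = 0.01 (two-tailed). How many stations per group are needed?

z_{α/2} = 2.576, z_β = Φ⁻¹(0.73) = 0.613. For small effect (d = 0.42): n per group = 2(z_{α/2} + z_β)²/d² = 2(2.576 + 0.613)²/0.42² = 115.3 → 116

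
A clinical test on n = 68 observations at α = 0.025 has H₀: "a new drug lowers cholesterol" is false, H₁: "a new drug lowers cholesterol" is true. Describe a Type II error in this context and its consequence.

Type II error: failing to reject H₀ when it is false — concluding that a new drug lowers cholesterol is not supported when in fact it is. Consequence: shelving an effective drug — patients miss out on a treatment that would have helped.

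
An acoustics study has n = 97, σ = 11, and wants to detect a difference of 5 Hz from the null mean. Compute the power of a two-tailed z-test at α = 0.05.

SE = σ/√n = 11/√97 = 1.117. Non-centrality λ = d/SE = 5/1.117 = 4.477. Power ≈ Φ(λ - z_{α/2}) = Φ(4.477 - 1.96) = Φ(2.517) = 0.994.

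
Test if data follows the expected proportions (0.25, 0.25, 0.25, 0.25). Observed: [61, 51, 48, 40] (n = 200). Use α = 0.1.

Expected: [50.0, 50.0, 50.0, 50.0]. χ² = 4.52. df = 3, critical = 6.251. Fail to reject H₀.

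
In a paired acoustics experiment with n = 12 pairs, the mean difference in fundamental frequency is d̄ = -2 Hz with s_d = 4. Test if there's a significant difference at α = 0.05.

t = d̄/(s_d/√n) = -2/(4/√12) = -1.732. df = 11, critical t = ±2.201. Fail to reject H₀.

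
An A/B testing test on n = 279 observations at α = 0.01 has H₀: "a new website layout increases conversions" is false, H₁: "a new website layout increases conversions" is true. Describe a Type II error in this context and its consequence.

Type II error: failing to reject H₀ when it is false — concluding that a new website layout increases conversions is not supported when in fact it is. Consequence: discarding a layout that would have improved conversions — lost revenue.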